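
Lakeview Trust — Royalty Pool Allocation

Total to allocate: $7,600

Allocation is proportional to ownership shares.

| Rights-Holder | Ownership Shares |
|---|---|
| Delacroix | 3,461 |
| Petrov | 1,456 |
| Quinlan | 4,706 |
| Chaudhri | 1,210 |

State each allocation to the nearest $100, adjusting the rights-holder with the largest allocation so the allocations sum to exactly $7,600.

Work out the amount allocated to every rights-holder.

Delacroix: $2,400; Petrov: $1,000; Quinlan: $3,400; Chaudhri: $800

Sum of ownership shares: 10,833.
Raw shares: Delacroix 3,461/10,833 × $7,600 = 2,428.10; Petrov 1,456/10,833 × $7,600 = 1,021.47; Quinlan 4,706/10,833 × $7,600 = 3,301.54; Chaudhri 1,210/10,833 × $7,600 = 848.89.
At nearest $100: Delacroix $2,400; Petrov $1,000; Quinlan $3,300; Chaudhri $800. Sum = $7,500.
Difference $7,600 − $7,500 = +$100 applied to largest allocation (Quinlan): Quinlan becomes $3,400.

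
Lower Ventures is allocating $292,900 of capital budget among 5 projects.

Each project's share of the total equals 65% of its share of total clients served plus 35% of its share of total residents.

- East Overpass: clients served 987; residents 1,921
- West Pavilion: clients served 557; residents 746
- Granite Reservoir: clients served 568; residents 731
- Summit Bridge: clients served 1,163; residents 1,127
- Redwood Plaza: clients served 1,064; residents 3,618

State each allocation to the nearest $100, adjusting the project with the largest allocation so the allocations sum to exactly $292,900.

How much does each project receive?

East Overpass: $67,500 · West Pavilion: $33,800 · Granite Reservoir: $34,100 · Summit Bridge: $65,200 · Redwood Plaza: $92,300

Clients served total 4,339; residents total 8,143.
Combined weights (65% clients served + 35% residents): East Overpass 0.2304; West Pavilion 0.1155; Granite Reservoir 0.1165; Summit Bridge 0.2227; Redwood Plaza 0.3149.
Proportional shares: East Overpass 67,491.34; West Pavilion 33,831.48; Granite Reservoir 34,125.30; Summit Bridge 65,217.86; Redwood Plaza 92,234.02.
After rounding ($100): East Overpass $67,500; West Pavilion $33,800; Granite Reservoir $34,100; Summit Bridge $65,200; Redwood Plaza $92,200. Sum = $292,800.
Difference $292,900 − $292,800 = +$100 applied to largest allocation (Redwood Plaza): Redwood Plaza becomes $92,300.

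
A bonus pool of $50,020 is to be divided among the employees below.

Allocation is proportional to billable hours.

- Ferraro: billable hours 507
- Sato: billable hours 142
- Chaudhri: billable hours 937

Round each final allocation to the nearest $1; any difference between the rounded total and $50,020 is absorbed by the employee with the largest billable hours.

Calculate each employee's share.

Total billable hours = 507 + 142 + 937 = 1,586.
Unrounded shares: Ferraro 15,990.00; Sato 4,478.46; Chaudhri 29,551.54.
After rounding ($1): Ferraro $15,990; Sato $4,478; Chaudhri $29,552. Sum = $50,020.
Sum already equals the total — no adjustment.

Ferraro: $15,990 · Sato: $4,478 · Chaudhri: $29,552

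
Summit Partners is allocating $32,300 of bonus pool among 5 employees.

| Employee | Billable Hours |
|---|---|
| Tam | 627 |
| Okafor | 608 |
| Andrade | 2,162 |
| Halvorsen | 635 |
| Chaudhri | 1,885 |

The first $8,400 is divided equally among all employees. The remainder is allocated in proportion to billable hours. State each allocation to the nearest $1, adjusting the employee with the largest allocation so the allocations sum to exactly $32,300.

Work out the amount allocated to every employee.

Tam: $4,213 · Okafor: $4,136 · Andrade: $10,412 · Halvorsen: $4,245 · Chaudhri: $9,294

$8,400 shared equally gives $1,680 per employee.
Remainder $23,900 by billable hours (total 5,917): Tam 2,532.58 → $2,533; Okafor 2,455.84 → $2,456; Andrade 8,732.77 → $8,733; Halvorsen 2,564.90 → $2,565; Chaudhri 7,613.91 → $7,614.
Rounding difference −$1 on remainder applied to Andrade.
Totals: Tam $1,680 + $2,533 = $4,213; Okafor $1,680 + $2,456 = $4,136; Andrade $1,680 + $8,732 = $10,412; Halvorsen $1,680 + $2,565 = $4,245; Chaudhri $1,680 + $7,614 = $9,294.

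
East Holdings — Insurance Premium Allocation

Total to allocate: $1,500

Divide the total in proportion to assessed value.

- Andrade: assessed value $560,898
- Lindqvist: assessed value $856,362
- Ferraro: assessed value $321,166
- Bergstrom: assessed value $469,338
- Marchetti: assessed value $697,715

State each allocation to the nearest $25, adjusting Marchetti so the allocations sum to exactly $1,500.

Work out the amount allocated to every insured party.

Sum of assessed value: 2,905,479.
Pro-rata amounts: Andrade 560,898/2,905,479 × $1,500 = 289.57; Lindqvist 856,362/2,905,479 × $1,500 = 442.11; Ferraro 321,166/2,905,479 × $1,500 = 165.81; Bergstrom 469,338/2,905,479 × $1,500 = 242.30; Marchetti 697,715/2,905,479 × $1,500 = 360.21.
Rounded to nearest $25: Andrade $300; Lindqvist $450; Ferraro $175; Bergstrom $250; Marchetti $350. Sum = $1,525.
Difference $1,500 − $1,525 = −$25 applied to Marchetti: Marchetti becomes $325.

Andrade: $300 · Lindqvist: $450 · Ferraro: $175 · Bergstrom: $250 · Marchetti: $325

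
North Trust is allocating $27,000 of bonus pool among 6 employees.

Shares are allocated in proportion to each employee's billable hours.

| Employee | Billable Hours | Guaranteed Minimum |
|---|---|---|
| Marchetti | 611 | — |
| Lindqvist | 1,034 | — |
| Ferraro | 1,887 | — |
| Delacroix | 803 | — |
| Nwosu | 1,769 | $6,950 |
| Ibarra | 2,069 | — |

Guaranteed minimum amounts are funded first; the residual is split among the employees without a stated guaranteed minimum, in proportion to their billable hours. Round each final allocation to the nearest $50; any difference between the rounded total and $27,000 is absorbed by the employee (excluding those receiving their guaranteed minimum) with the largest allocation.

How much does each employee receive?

Marchetti: $1,900; Lindqvist: $3,250; Ferraro: $5,900; Delacroix: $2,500; Nwosu: $6,950; Ibarra: $6,500

Fund the minimums — Nwosu $6,950. Remaining pool $20,050.
Remaining pool split over remaining billable hours 6,404: Marchetti 1,912.95 → $1,900; Lindqvist 3,237.30 → $3,250; Ferraro 5,907.92 → $5,900; Delacroix 2,514.08 → $2,500; Ibarra 6,477.74 → $6,500.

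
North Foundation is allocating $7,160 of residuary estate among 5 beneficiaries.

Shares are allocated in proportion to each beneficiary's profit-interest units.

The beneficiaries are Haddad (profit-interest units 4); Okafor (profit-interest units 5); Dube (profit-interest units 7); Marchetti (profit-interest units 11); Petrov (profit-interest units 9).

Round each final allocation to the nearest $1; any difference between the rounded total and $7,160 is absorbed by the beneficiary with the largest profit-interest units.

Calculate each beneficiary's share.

Profit-interest units total: 4 + 5 + 7 + 11 + 9 = 36.
Proportional shares: Haddad 795.56; Okafor 994.44; Dube 1,392.22; Marchetti 2,187.78; Petrov 1,790.00.
At nearest $1: Haddad $796; Okafor $994; Dube $1,392; Marchetti $2,188; Petrov $1,790. Sum = $7,160.
Rounded total matches; no reconciliation needed.

Haddad: $796; Okafor: $994; Dube: $1,392; Marchetti: $2,188; Petrov: $1,790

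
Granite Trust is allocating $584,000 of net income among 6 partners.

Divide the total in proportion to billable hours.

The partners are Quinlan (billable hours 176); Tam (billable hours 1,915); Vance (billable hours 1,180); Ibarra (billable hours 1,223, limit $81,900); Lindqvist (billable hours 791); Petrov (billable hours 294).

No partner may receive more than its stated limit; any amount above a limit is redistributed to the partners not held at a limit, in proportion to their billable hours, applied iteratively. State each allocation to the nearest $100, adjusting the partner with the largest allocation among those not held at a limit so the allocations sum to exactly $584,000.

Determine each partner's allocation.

Quinlan: $20,300 · Tam: $220,700 · Vance: $136,000 · Ibarra: $81,900 · Lindqvist: $91,200 · Petrov: $33,900

Billable hours total: 5,579.
Unconstrained shares: Quinlan 18,423.37; Tam 200,458.86; Vance 123,520.34; Ibarra 128,021.51; Lindqvist 82,800.50; Petrov 30,775.41.
Capped: Ibarra ($81,900); balance $502,100 reallocated over remaining billable hours 4,356.
Shares after redistribution: Quinlan 20,286.87 → $20,300; Tam 220,734.96 → $220,700; Vance 136,014.23 → $136,000; Lindqvist 91,175.64 → $91,200; Petrov 33,888.29 → $33,900.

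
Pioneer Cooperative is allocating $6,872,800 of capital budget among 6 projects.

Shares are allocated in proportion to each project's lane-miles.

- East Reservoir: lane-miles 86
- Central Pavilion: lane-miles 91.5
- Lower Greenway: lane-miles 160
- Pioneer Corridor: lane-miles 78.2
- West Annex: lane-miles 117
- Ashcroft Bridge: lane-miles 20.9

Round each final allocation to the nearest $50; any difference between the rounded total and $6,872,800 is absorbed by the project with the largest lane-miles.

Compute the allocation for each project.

Sum of lane-miles: 86 + 91.5 + 160 + 78.2 + 117 + 20.9 = 553.6.
Raw shares: East Reservoir 1,067,667.63; Central Pavilion 1,135,948.70; Lower Greenway 1,986,358.38; Pioneer Corridor 970,832.66; West Annex 1,452,524.57; Ashcroft Bridge 259,468.06.
At nearest $50: East Reservoir $1,067,650; Central Pavilion $1,135,950; Lower Greenway $1,986,350; Pioneer Corridor $970,850; West Annex $1,452,500; Ashcroft Bridge $259,450. Sum = $6,872,750.
Difference $6,872,800 − $6,872,750 = +$50 applied to largest lane-miles (Lower Greenway): Lower Greenway becomes $1,986,400.

East Reservoir: $1,067,650; Central Pavilion: $1,135,950; Lower Greenway: $1,986,400; Pioneer Corridor: $970,850; West Annex: $1,452,500; Ashcroft Bridge: $259,450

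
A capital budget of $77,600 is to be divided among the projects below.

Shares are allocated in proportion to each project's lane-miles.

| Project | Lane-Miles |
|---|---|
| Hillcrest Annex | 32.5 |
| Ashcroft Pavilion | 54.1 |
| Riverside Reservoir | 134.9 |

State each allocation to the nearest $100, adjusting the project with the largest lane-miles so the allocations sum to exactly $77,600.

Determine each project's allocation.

Combined lane-miles = 32.5 + 54.1 + 134.9 = 221.5.
Raw shares: Hillcrest Annex 11,386.00; Ashcroft Pavilion 18,953.32; Riverside Reservoir 47,260.68.
At nearest $100: Hillcrest Annex $11,400; Ashcroft Pavilion $19,000; Riverside Reservoir $47,300. Sum = $77,700.
Difference $77,600 − $77,700 = −$100 applied to largest lane-miles (Riverside Reservoir): Riverside Reservoir becomes $47,200.

Hillcrest Annex: $11,400 · Ashcroft Pavilion: $19,000 · Riverside Reservoir: $47,200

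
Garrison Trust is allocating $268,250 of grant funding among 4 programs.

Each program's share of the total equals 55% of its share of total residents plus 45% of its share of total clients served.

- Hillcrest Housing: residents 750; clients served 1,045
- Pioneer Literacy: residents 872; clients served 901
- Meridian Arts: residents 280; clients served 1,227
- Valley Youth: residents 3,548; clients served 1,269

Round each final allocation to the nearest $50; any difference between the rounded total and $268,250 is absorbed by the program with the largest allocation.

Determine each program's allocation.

Hillcrest Housing: $48,700 | Pioneer Literacy: $48,100 | Meridian Arts: $40,900 | Valley Youth: $130,550

Totals — residents 5,450, clients served 4,442.
Blended shares (55% residents + 45% clients served): Hillcrest Housing 0.1816; Pioneer Literacy 0.1793; Meridian Arts 0.1526; Valley Youth 0.4866.
Raw shares: Hillcrest Housing 48,701.47; Pioneer Literacy 48,090.91; Meridian Arts 40,923.95; Valley Youth 130,533.67.
Rounded to nearest $50: Hillcrest Housing $48,700; Pioneer Literacy $48,100; Meridian Arts $40,900; Valley Youth $130,550. Sum = $268,250.
No rounding difference to absorb.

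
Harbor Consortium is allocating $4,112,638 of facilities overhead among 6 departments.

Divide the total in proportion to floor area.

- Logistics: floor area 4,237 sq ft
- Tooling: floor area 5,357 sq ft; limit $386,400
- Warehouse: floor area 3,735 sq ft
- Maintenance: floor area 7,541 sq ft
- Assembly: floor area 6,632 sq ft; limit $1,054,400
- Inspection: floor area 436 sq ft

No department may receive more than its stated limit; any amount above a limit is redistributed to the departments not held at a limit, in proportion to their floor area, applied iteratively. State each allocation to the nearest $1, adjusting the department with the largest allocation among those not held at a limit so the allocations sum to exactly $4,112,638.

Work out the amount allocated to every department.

Sum of floor area: 27,938.
Unconstrained shares: Logistics 623,711.33; Tooling 788,581.92; Warehouse 549,813.98; Maintenance 1,110,079.57; Assembly 976,269.43; Inspection 64,181.77.
Capped: Tooling ($386,400); residual $3,726,238 reallocated over remaining floor area 22,581.
Capped: Assembly ($1,054,400); residual $2,671,838 reallocated over remaining floor area 15,949.
Shares after redistribution: Logistics 709,798.58 → $709,799; Warehouse 625,701.61 → $625,702; Maintenance 1,263,297.41 → $1,263,297; Inspection 73,040.40 → $73,040.

Logistics: $709,799 · Tooling: $386,400 · Warehouse: $625,702 · Maintenance: $1,263,297 · Assembly: $1,054,400 · Inspection: $73,040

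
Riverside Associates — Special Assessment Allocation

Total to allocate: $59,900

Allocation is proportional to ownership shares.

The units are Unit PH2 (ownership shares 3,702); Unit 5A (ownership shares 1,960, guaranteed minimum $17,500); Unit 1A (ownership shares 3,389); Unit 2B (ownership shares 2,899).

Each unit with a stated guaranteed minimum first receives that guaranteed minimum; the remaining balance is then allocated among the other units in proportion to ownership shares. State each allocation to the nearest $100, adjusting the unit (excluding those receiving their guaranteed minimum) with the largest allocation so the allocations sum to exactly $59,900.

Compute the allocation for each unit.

Fund the minimums — Unit 5A $17,500. Remaining pool $42,400.
Remaining pool split over remaining ownership shares 9,990: Unit PH2 15,712.19 → $15,700; Unit 1A 14,383.74 → $14,400; Unit 2B 12,304.06 → $12,300.

Unit PH2: $15,700; Unit 5A: $17,500; Unit 1A: $14,400; Unit 2B: $12,300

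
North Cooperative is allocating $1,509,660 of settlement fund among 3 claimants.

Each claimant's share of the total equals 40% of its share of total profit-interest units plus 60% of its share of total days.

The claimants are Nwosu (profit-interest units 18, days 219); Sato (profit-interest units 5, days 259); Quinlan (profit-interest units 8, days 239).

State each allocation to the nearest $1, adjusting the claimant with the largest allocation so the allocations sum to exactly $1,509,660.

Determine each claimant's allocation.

Nwosu: $627,296; Sato: $424,596; Quinlan: $457,768

Profit-interest units total 31; days total 717.
Composite weights (40% profit-interest units + 60% days): Nwosu 0.4155; Sato 0.2813; Quinlan 0.3032.
Pro-rata amounts: Nwosu 627,296.43; Sato 424,595.70; Quinlan 457,767.87.
Rounded to nearest $1: Nwosu $627,296; Sato $424,596; Quinlan $457,768. Sum = $1,509,660.
Sum already equals the total — no adjustment.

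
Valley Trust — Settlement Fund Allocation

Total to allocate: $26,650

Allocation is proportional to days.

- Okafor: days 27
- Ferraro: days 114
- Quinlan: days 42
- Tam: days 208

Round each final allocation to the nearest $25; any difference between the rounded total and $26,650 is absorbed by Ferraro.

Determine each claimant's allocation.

Okafor: $1,850 | Ferraro: $7,750 | Quinlan: $2,875 | Tam: $14,175

Days total: 391.
Proportional shares: Okafor 27/391 × $26,650 = 1,840.28; Ferraro 114/391 × $26,650 = 7,770.08; Quinlan 42/391 × $26,650 = 2,862.66; Tam 208/391 × $26,650 = 14,176.98.
At nearest $25: Okafor $1,850; Ferraro $7,775; Quinlan $2,875; Tam $14,175. Sum = $26,675.
Difference $26,650 − $26,675 = −$25 applied to Ferraro: Ferraro becomes $7,750.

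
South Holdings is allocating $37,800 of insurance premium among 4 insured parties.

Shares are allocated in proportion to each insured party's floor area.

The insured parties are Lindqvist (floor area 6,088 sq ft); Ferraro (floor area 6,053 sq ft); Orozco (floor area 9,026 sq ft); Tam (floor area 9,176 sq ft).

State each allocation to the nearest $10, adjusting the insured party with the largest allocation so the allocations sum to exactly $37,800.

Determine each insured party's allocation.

Combined floor area = 30,343.
Raw shares: Lindqvist 6,088/30,343 × $37,800 = 7,584.17; Ferraro 6,053/30,343 × $37,800 = 7,540.57; Orozco 9,026/30,343 × $37,800 = 11,244.20; Tam 9,176/30,343 × $37,800 = 11,431.06.
At nearest $10: Lindqvist $7,580; Ferraro $7,540; Orozco $11,240; Tam $11,430. Sum = $37,790.
Difference $37,800 − $37,790 = +$10 applied to largest allocation (Tam): Tam becomes $11,440.

Lindqvist: $7,580 | Ferraro: $7,540 | Orozco: $11,240 | Tam: $11,440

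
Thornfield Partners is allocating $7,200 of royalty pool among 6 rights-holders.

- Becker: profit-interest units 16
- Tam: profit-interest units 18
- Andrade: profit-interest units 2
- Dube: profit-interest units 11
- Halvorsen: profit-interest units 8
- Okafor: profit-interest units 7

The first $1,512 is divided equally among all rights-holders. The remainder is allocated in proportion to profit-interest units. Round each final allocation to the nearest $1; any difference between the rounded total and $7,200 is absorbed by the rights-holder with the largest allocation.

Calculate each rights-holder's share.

Equal tier: $1,512 ÷ 6 = $252 apiece.
Remainder $5,688 by profit-interest units (total 62): Becker 1,467.87 → $1,468; Tam 1,651.35 → $1,651; Andrade 183.48 → $183; Dube 1,009.16 → $1,009; Halvorsen 733.94 → $734; Okafor 642.19 → $642.
Rounding difference +$1 on remainder applied to Tam.
Totals: Becker $252 + $1,468 = $1,720; Tam $252 + $1,652 = $1,904; Andrade $252 + $183 = $435; Dube $252 + $1,009 = $1,261; Halvorsen $252 + $734 = $986; Okafor $252 + $642 = $894.

Becker: $1,720 · Tam: $1,904 · Andrade: $435 · Dube: $1,261 · Halvorsen: $986 · Okafor: $894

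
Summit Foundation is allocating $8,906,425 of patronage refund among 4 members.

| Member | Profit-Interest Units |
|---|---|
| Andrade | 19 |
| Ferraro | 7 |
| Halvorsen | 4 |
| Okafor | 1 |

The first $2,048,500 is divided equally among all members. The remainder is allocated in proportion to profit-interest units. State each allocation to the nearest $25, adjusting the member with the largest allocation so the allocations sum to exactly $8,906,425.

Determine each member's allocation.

Andrade: $4,715,350; Ferraro: $2,060,700; Halvorsen: $1,397,025; Okafor: $733,350

First tranche $2,048,500 split equally: $512,125 each.
Remainder $6,857,925 by profit-interest units (total 31): Andrade 4,203,244.35 → $4,203,250; Ferraro 1,548,563.71 → $1,548,575; Halvorsen 884,893.55 → $884,900; Okafor 221,223.39 → $221,225.
Rounding difference −$25 on remainder applied to Andrade.
Totals: Andrade $512,125 + $4,203,225 = $4,715,350; Ferraro $512,125 + $1,548,575 = $2,060,700; Halvorsen $512,125 + $884,900 = $1,397,025; Okafor $512,125 + $221,225 = $733,350.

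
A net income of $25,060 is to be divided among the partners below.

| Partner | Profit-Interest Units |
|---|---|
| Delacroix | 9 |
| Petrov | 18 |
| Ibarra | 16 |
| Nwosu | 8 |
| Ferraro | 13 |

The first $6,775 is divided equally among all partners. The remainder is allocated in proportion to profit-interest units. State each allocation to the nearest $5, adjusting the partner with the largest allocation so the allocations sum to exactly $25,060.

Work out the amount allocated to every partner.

Delacroix: $3,925 | Petrov: $6,500 | Ibarra: $5,925 | Nwosu: $3,640 | Ferraro: $5,070

First tranche $6,775 split equally: $1,355 each.
Remainder $18,285 by profit-interest units (total 64): Delacroix 2,571.33 → $2,570; Petrov 5,142.66 → $5,145; Ibarra 4,571.25 → $4,570; Nwosu 2,285.62 → $2,285; Ferraro 3,714.14 → $3,715.
Totals: Delacroix $1,355 + $2,570 = $3,925; Petrov $1,355 + $5,145 = $6,500; Ibarra $1,355 + $4,570 = $5,925; Nwosu $1,355 + $2,285 = $3,640; Ferraro $1,355 + $3,715 = $5,070.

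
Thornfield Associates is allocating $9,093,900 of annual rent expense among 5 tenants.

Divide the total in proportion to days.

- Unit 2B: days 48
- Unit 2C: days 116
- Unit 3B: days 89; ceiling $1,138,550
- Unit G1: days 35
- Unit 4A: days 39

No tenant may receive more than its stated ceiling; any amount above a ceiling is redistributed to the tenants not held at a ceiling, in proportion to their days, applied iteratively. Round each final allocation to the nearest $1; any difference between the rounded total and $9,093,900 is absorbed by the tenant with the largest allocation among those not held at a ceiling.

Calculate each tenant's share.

Sum of days: 327.
Proportional shares (ignoring caps): Unit 2B 1,334,884.40; Unit 2C 3,225,970.64; Unit 3B 2,475,098.17; Unit G1 973,353.21; Unit 4A 1,084,593.58.
Capped: Unit 3B ($1,138,550); residual $7,955,350 reallocated over remaining days 238.
Shares after redistribution: Unit 2B 1,604,440.34 → $1,604,440; Unit 2C 3,877,397.48 → $3,877,397; Unit G1 1,169,904.41 → $1,169,904; Unit 4A 1,303,607.77 → $1,303,608.
Rounding difference +$1 applied to Unit 2C → $3,877,398.

Unit 2B: $1,604,440 | Unit 2C: $3,877,398 | Unit 3B: $1,138,550 | Unit G1: $1,169,904 | Unit 4A: $1,303,608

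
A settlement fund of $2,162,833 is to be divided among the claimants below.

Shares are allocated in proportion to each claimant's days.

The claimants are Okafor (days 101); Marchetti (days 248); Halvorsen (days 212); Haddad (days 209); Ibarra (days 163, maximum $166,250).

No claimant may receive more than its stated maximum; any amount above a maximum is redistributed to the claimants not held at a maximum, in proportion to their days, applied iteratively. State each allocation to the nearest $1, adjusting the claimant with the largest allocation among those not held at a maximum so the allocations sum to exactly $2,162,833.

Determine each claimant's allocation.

Total days = 933.
Proportional shares (ignoring caps): Okafor 234,133.05; Marchetti 574,900.95; Halvorsen 491,447.58; Haddad 484,493.14; Ibarra 377,858.28.
Held at cap: Ibarra ($166,250); residual $1,996,583 reallocated over remaining days 770.
Shares after redistribution: Okafor 261,889.46 → $261,889; Marchetti 643,055.30 → $643,055; Halvorsen 549,708.57 → $549,709; Haddad 541,929.67 → $541,930.

Okafor: $261,889 | Marchetti: $643,055 | Halvorsen: $549,709 | Haddad: $541,930 | Ibarra: $166,250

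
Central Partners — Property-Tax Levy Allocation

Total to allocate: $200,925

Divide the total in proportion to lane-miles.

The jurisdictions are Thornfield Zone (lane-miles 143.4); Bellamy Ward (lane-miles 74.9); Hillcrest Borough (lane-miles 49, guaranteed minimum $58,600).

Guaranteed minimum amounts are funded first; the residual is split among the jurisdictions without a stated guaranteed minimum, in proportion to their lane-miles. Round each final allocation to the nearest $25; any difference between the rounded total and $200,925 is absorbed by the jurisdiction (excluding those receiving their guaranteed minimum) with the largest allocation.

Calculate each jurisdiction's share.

Thornfield Zone: $93,500; Bellamy Ward: $48,825; Hillcrest Borough: $58,600

Minimums first: Hillcrest Borough $58,600. Residual $142,325.
Residual split over remaining lane-miles 218.3: Thornfield Zone 93,492.46 → $93,500; Bellamy Ward 48,832.54 → $48,825.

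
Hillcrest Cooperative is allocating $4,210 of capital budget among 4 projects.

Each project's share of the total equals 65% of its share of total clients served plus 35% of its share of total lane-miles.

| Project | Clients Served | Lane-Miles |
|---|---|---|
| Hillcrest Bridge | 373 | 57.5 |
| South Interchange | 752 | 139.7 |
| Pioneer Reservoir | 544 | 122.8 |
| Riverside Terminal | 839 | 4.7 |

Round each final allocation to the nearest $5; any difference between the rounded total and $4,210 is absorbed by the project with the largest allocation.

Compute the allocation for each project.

Hillcrest Bridge: $670; South Interchange: $1,455; Pioneer Reservoir: $1,150; Riverside Terminal: $935

Totals — clients served 2,508, lane-miles 324.7.
Blended shares (65% clients served + 35% lane-miles): Hillcrest Bridge 0.1587; South Interchange 0.3455; Pioneer Reservoir 0.2734; Riverside Terminal 0.2225.
Raw shares: Hillcrest Bridge 667.92; South Interchange 1,454.48; Pioneer Reservoir 1,150.83; Riverside Terminal 936.77.
At nearest $5: Hillcrest Bridge $670; South Interchange $1,455; Pioneer Reservoir $1,150; Riverside Terminal $935. Sum = $4,210.
Sum already equals the total — no adjustment.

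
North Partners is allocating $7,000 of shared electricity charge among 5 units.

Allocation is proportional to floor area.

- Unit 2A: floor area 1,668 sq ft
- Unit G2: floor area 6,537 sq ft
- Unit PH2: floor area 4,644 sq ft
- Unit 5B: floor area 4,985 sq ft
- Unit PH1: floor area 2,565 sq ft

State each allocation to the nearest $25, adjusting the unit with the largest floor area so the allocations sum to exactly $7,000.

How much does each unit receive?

Unit 2A: $575 · Unit G2: $2,250 · Unit PH2: $1,600 · Unit 5B: $1,700 · Unit PH1: $875

Floor area total: 1,668 + 6,537 + 4,644 + 4,985 + 2,565 = 20,399.
Unrounded shares: Unit 2A 572.38; Unit G2 2,243.20; Unit PH2 1,593.61; Unit 5B 1,710.62; Unit PH1 880.19.
At nearest $25: Unit 2A $575; Unit G2 $2,250; Unit PH2 $1,600; Unit 5B $1,700; Unit PH1 $875. Sum = $7,000.
Rounded total matches; no reconciliation needed.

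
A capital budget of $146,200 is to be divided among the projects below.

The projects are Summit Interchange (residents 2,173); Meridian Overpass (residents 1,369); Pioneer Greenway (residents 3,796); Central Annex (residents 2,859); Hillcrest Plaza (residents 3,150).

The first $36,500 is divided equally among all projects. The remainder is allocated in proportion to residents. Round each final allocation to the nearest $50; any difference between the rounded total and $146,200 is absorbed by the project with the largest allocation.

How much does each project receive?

Summit Interchange: $25,150 | Meridian Overpass: $18,550 | Pioneer Greenway: $38,500 | Central Annex: $30,800 | Hillcrest Plaza: $33,200

Equal tier: $36,500 ÷ 5 = $7,300 apiece.
Remainder $109,700 by residents (total 13,347): Summit Interchange 17,860.05 → $17,850; Meridian Overpass 11,251.91 → $11,250; Pioneer Greenway 31,199.61 → $31,200; Central Annex 23,498.34 → $23,500; Hillcrest Plaza 25,890.09 → $25,900.
Totals: Summit Interchange $7,300 + $17,850 = $25,150; Meridian Overpass $7,300 + $11,250 = $18,550; Pioneer Greenway $7,300 + $31,200 = $38,500; Central Annex $7,300 + $23,500 = $30,800; Hillcrest Plaza $7,300 + $25,900 = $33,200.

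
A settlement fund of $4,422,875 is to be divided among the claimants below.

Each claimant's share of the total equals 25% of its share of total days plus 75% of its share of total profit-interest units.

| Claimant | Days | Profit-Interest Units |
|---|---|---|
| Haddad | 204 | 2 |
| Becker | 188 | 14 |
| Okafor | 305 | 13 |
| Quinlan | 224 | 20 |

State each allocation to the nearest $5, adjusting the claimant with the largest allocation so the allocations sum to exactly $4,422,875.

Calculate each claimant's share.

Days total 921; profit-interest units total 49.
Blended shares (25% days + 75% profit-interest units): Haddad 0.0860; Becker 0.2653; Okafor 0.2818; Quinlan 0.3669.
Unrounded shares: Haddad 380,309.03; Becker 1,173,464.82; Okafor 1,246,233.65; Quinlan 1,622,867.49.
At nearest $5: Haddad $380,310; Becker $1,173,465; Okafor $1,246,235; Quinlan $1,622,865. Sum = $4,422,875.
Sum already equals the total — no adjustment.

Haddad: $380,310 · Becker: $1,173,465 · Okafor: $1,246,235 · Quinlan: $1,622,865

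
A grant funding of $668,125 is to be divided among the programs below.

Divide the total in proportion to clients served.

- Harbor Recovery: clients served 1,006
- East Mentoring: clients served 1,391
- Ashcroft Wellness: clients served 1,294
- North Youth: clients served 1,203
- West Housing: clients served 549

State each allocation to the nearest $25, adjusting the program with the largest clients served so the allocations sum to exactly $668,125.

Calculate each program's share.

Harbor Recovery: $123,475 | East Mentoring: $170,725 | Ashcroft Wellness: $158,850 | North Youth: $147,675 | West Housing: $67,400

Total clients served = 5,443.
Pro-rata amounts: Harbor Recovery 1,006/5,443 × $668,125 = 123,485.90; East Mentoring 1,391/5,443 × $668,125 = 170,744.42; Ashcroft Wellness 1,294/5,443 × $668,125 = 158,837.73; North Youth 1,203/5,443 × $668,125 = 147,667.53; West Housing 549/5,443 × $668,125 = 67,389.42.
After rounding ($25): Harbor Recovery $123,475; East Mentoring $170,750; Ashcroft Wellness $158,850; North Youth $147,675; West Housing $67,400. Sum = $668,150.
Difference $668,125 − $668,150 = −$25 applied to largest clients served (East Mentoring): East Mentoring becomes $170,725.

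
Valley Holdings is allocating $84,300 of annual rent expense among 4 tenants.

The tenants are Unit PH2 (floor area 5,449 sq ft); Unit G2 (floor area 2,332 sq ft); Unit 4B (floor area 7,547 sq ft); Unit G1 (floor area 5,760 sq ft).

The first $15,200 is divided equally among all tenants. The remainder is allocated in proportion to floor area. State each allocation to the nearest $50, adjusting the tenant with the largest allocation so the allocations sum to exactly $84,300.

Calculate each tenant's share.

Unit PH2: $21,650; Unit G2: $11,450; Unit 4B: $28,550; Unit G1: $22,650

Equal tier: $15,200 ÷ 4 = $3,800 apiece.
Remainder $69,100 by floor area (total 21,088): Unit PH2 17,854.98 → $17,850; Unit G2 7,641.37 → $7,650; Unit 4B 24,729.60 → $24,750; Unit G1 18,874.05 → $18,850.
Totals: Unit PH2 $3,800 + $17,850 = $21,650; Unit G2 $3,800 + $7,650 = $11,450; Unit 4B $3,800 + $24,750 = $28,550; Unit G1 $3,800 + $18,850 = $22,650.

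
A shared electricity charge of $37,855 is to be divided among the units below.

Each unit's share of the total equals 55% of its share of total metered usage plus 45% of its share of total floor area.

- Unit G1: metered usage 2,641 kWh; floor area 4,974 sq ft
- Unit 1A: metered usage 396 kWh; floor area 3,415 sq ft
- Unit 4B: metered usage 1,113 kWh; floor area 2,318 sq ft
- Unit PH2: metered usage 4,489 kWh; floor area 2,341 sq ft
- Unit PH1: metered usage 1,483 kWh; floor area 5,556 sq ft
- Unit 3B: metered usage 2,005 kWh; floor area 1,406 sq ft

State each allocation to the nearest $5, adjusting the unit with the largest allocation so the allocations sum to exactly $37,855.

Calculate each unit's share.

Unit G1: $8,770 | Unit 1A: $3,585 | Unit 4B: $3,885 | Unit PH2: $9,700 | Unit PH1: $7,275 | Unit 3B: $4,640

Totals — metered usage 12,127, floor area 20,010.
Blended shares (55% metered usage + 45% floor area): Unit G1 0.2316; Unit 1A 0.0948; Unit 4B 0.1026; Unit PH2 0.2562; Unit PH1 0.1922; Unit 3B 0.1226.
Pro-rata amounts: Unit G1 8,768.63; Unit 1A 3,587.10; Unit 4B 3,884.20; Unit PH2 9,699.86; Unit PH1 7,275.98; Unit 3B 4,639.23.
Rounded to nearest $5: Unit G1 $8,770; Unit 1A $3,585; Unit 4B $3,885; Unit PH2 $9,700; Unit PH1 $7,275; Unit 3B $4,640. Sum = $37,855.
No rounding difference to absorb.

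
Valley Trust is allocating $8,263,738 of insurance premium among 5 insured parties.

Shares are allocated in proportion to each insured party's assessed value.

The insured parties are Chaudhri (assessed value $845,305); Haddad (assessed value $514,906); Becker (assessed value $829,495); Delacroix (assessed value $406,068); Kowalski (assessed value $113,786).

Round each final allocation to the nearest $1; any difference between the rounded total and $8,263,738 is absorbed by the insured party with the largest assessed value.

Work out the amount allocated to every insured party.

Chaudhri: $2,578,050 | Haddad: $1,570,383 | Becker: $2,529,831 | Delacroix: $1,238,444 | Kowalski: $347,030

Combined assessed value = 2,709,560.
Raw shares: Chaudhri 845,305/2,709,560 × $8,263,738 = 2,578,049.22; Haddad 514,906/2,709,560 × $8,263,738 = 1,570,383.49; Becker 829,495/2,709,560 × $8,263,738 = 2,529,831.17; Delacroix 406,068/2,709,560 × $8,263,738 = 1,238,444.46; Kowalski 113,786/2,709,560 × $8,263,738 = 347,029.66.
Rounded to nearest $1: Chaudhri $2,578,049; Haddad $1,570,383; Becker $2,529,831; Delacroix $1,238,444; Kowalski $347,030. Sum = $8,263,737.
Difference $8,263,738 − $8,263,737 = +$1 applied to largest assessed value (Chaudhri): Chaudhri becomes $2,578,050.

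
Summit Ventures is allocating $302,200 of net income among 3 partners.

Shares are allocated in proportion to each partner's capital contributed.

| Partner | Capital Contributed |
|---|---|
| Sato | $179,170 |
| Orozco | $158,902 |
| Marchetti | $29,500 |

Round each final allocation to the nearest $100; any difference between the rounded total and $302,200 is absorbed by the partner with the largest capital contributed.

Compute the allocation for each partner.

Sato: $147,300 · Orozco: $130,600 · Marchetti: $24,300

Total capital contributed = 179,170 + 158,902 + 29,500 = 367,572.
Raw shares: Sato 147,304.95; Orozco 130,641.57; Marchetti 24,253.48.
At nearest $100: Sato $147,300; Orozco $130,600; Marchetti $24,300. Sum = $302,200.
Rounded total matches; no reconciliation needed.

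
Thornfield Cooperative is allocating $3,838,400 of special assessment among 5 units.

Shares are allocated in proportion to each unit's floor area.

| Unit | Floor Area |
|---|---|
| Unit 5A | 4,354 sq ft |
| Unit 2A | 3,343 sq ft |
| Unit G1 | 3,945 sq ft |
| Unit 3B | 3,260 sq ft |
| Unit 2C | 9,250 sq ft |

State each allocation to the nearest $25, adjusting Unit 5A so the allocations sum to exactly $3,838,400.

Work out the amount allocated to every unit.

Sum of floor area: 24,152.
Unrounded shares: Unit 5A 4,354/24,152 × $3,838,400 = 691,967.27; Unit 2A 3,343/24,152 × $3,838,400 = 531,292.28; Unit G1 3,945/24,152 × $3,838,400 = 626,966.21; Unit 3B 3,260/24,152 × $3,838,400 = 518,101.36; Unit 2C 9,250/24,152 × $3,838,400 = 1,470,072.87.
After rounding ($25): Unit 5A $691,975; Unit 2A $531,300; Unit G1 $626,975; Unit 3B $518,100; Unit 2C $1,470,075. Sum = $3,838,425.
Difference $3,838,400 − $3,838,425 = −$25 applied to Unit 5A: Unit 5A becomes $691,950.

Unit 5A: $691,950; Unit 2A: $531,300; Unit G1: $626,975; Unit 3B: $518,100; Unit 2C: $1,470,075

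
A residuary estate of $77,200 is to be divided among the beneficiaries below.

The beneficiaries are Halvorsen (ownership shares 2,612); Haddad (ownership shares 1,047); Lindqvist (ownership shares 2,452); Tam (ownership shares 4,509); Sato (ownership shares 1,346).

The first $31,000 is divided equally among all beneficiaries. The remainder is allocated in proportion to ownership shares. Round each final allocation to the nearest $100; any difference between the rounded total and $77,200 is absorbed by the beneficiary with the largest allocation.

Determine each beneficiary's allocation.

Halvorsen: $16,300 · Haddad: $10,200 · Lindqvist: $15,700 · Tam: $23,600 · Sato: $11,400

Equal tier: $31,000 ÷ 5 = $6,200 apiece.
Remainder $46,200 by ownership shares (total 11,966): Halvorsen 10,084.77 → $10,100; Haddad 4,042.40 → $4,000; Lindqvist 9,467.02 → $9,500; Tam 17,408.98 → $17,400; Sato 5,196.82 → $5,200.
Totals: Halvorsen $6,200 + $10,100 = $16,300; Haddad $6,200 + $4,000 = $10,200; Lindqvist $6,200 + $9,500 = $15,700; Tam $6,200 + $17,400 = $23,600; Sato $6,200 + $5,200 = $11,400.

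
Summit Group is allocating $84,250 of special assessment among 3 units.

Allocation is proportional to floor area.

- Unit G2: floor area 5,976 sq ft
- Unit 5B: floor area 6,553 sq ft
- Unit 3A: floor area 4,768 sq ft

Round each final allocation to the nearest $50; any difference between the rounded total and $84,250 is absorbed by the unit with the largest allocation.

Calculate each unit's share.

Unit G2: $29,100 | Unit 5B: $31,950 | Unit 3A: $23,200

Combined floor area = 17,297.
Raw shares: Unit G2 5,976/17,297 × $84,250 = 29,107.82; Unit 5B 6,553/17,297 × $84,250 = 31,918.27; Unit 3A 4,768/17,297 × $84,250 = 23,223.91.
Rounded to nearest $50: Unit G2 $29,100; Unit 5B $31,900; Unit 3A $23,200. Sum = $84,200.
Difference $84,250 − $84,200 = +$50 applied to largest allocation (Unit 5B): Unit 5B becomes $31,950.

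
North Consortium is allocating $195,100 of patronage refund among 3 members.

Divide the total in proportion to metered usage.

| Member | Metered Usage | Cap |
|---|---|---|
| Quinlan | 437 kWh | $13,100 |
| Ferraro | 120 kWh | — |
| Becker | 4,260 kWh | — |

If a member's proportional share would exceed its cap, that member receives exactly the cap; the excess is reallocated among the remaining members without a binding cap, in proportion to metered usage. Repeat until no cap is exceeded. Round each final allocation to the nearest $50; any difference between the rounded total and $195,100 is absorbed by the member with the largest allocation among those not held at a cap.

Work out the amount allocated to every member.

Total metered usage = 4,817.
Pro-rata shares before constraints: Quinlan 17,699.54; Ferraro 4,860.29; Becker 172,540.17.
Capped: Quinlan ($13,100); remaining pool $182,000 reallocated over remaining metered usage 4,380.
Remaining shares: Ferraro 4,986.30 → $5,000; Becker 177,013.70 → $177,000.

Quinlan: $13,100 · Ferraro: $5,000 · Becker: $177,000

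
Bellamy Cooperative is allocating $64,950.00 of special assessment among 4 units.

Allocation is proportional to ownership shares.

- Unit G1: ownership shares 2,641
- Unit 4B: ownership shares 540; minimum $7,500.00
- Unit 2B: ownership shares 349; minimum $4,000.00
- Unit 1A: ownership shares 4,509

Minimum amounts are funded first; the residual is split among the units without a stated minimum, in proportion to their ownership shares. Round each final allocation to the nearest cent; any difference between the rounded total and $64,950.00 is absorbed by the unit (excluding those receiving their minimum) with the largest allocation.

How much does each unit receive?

Unit G1: $19,742.86; Unit 4B: $7,500.00; Unit 2B: $4,000.00; Unit 1A: $33,707.14

Guaranteed amounts: Unit 4B $7,500.00; Unit 2B $4,000.00. Residual $53,450.00.
Residual split over remaining ownership shares 7,150: Unit G1 19,742.8601 → $19,742.86; Unit 1A 33,707.1399 → $33,707.14.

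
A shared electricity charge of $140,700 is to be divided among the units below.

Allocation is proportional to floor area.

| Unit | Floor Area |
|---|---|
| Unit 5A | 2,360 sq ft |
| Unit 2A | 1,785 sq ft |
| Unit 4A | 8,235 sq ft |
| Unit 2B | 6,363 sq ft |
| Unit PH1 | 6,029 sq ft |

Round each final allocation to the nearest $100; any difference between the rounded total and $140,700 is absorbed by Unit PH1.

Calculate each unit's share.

Unit 5A: $13,400 · Unit 2A: $10,100 · Unit 4A: $46,800 · Unit 2B: $36,100 · Unit PH1: $34,300

Sum of floor area: 24,772.
Pro-rata amounts: Unit 5A 2,360/24,772 × $140,700 = 13,404.33; Unit 2A 1,785/24,772 × $140,700 = 10,138.44; Unit 4A 8,235/24,772 × $140,700 = 46,773.15; Unit 2B 6,363/24,772 × $140,700 = 36,140.57; Unit PH1 6,029/24,772 × $140,700 = 34,243.51.
After rounding ($100): Unit 5A $13,400; Unit 2A $10,100; Unit 4A $46,800; Unit 2B $36,100; Unit PH1 $34,200. Sum = $140,600.
Difference $140,700 − $140,600 = +$100 applied to Unit PH1: Unit PH1 becomes $34,300.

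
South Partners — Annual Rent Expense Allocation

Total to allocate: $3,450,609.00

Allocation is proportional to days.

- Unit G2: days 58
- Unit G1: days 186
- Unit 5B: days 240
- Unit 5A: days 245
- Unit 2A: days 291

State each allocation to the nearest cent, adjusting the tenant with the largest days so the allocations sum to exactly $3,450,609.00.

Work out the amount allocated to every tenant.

Unit G2: $196,211.10; Unit G1: $629,228.70; Unit 5B: $811,908.00; Unit 5A: $828,822.75; Unit 2A: $984,438.45

Sum of days: 58 + 186 + 240 + 245 + 291 = 1,020.
Proportional shares: Unit G2 196,211.1000; Unit G1 629,228.7000; Unit 5B 811,908.0000; Unit 5A 828,822.7500; Unit 2A 984,438.4500.
After rounding (cent): Unit G2 $196,211.10; Unit G1 $629,228.70; Unit 5B $811,908.00; Unit 5A $828,822.75; Unit 2A $984,438.45. Sum = $3,450,609.00.
Rounded total matches; no reconciliation needed.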